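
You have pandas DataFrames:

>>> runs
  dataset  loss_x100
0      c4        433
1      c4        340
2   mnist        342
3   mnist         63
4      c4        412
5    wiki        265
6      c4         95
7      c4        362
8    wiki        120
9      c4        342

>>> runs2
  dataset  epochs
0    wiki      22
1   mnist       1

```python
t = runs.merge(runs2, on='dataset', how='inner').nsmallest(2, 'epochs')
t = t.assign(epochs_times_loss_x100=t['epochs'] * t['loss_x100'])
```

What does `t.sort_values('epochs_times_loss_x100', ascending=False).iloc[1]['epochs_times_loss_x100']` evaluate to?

63

merge on 'dataset' (how='inner') → 4 rows:
  dataset  loss_x100  epochs
0   mnist        342       1
1   mnist         63       1
2    wiki        265      22
3    wiki        120      22
take 2 rows with smallest epochs:
  dataset  loss_x100  epochs
0   mnist        342       1
1   mnist         63       1
add column epochs_times_loss_x100 = t['epochs'] * t['loss_x100']:
  dataset  loss_x100  epochs  epochs_times_loss_x100
0   mnist        342       1                     342
1   mnist         63       1                      63
sort by epochs_times_loss_x100 descending:
  dataset  loss_x100  epochs  epochs_times_loss_x100
0   mnist        342       1                     342
1   mnist         63       1                      63
So iloc[1]['epochs_times_loss_x100'] = 63.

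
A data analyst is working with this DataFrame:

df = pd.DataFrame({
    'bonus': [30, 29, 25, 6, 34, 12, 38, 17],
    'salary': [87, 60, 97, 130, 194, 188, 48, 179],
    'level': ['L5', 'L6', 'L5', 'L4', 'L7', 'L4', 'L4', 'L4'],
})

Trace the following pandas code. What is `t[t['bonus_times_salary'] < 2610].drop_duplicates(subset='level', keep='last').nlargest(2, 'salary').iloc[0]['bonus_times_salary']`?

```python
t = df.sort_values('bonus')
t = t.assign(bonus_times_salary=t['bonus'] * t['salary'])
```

2425

sort by bonus:
   bonus  salary level
3      6     130    L4
5     12     188    L4
7     17     179    L4
2     25      97    L5
1     29      60    L6
0     30      87    L5
4     34     194    L7
6     38      48    L4
add column bonus_times_salary = t['bonus'] * t['salary']:
   bonus  salary level  bonus_times_salary
3      6     130    L4                 780
5     12     188    L4                2256
7     17     179    L4                3043
2     25      97    L5                2425
1     29      60    L6                1740
0     30      87    L5                2610
4     34     194    L7                6596
6     38      48    L4                1824
filter rows where bonus_times_salary < 2610:
   bonus  salary level  bonus_times_salary
3      6     130    L4                 780
5     12     188    L4                2256
2     25      97    L5                2425
1     29      60    L6                1740
6     38      48    L4                1824
drop duplicate level (keep=last):
   bonus  salary level  bonus_times_salary
2     25      97    L5                2425
1     29      60    L6                1740
6     38      48    L4                1824
take 2 rows with largest salary:
   bonus  salary level  bonus_times_salary
2     25      97    L5                2425
1     29      60    L6                1740
Taking the value at position 0, column 'bonus_times_salary' gives 2425.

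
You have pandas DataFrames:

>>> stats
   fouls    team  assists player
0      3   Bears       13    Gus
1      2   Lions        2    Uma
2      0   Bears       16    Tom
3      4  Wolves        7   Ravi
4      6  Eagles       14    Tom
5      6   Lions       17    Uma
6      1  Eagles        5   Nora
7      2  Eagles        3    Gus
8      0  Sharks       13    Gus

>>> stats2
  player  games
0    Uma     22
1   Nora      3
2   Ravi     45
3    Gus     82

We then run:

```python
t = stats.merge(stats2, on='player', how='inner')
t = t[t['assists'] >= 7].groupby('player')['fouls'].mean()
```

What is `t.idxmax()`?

Uma

merge on 'player' (how='inner') → 7 rows:
   fouls    team  assists player  games
0      3   Bears       13    Gus     82
1      2   Lions        2    Uma     22
2      4  Wolves        7   Ravi     45
3      6   Lions       17    Uma     22
4      1  Eagles        5   Nora      3
5      2  Eagles        3    Gus     82
6      0  Sharks       13    Gus     82
filter rows where assists >= 7:
   fouls    team  assists player  games
0      3   Bears       13    Gus     82
2      4  Wolves        7   Ravi     45
3      6   Lions       17    Uma     22
6      0  Sharks       13    Gus     82
group by player, mean of fouls:
player
Gus     1.5
Ravi    4.0
Uma     6.0
Name: fouls, dtype: float64
The label with the largest value is Uma.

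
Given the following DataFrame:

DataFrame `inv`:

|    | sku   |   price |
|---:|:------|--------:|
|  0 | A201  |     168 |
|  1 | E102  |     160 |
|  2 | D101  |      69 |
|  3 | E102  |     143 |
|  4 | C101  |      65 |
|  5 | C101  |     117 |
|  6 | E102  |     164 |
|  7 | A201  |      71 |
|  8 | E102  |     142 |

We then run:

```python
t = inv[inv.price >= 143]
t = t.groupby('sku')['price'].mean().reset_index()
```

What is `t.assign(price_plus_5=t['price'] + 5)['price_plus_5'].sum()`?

333.666666667

filter rows where price >= 143:
    sku  price
0  A201    168
1  E102    160
3  E102    143
6  E102    164
group by sku, mean of price:
sku
A201    168.000000
E102    155.666667
Name: price, dtype: float64
reset_index():
    sku       price
0  A201  168.000000
1  E102  155.666667
add column price_plus_5 = t['price'] + 5:
    sku       price  price_plus_5
0  A201  168.000000    173.000000
1  E102  155.666667    160.666667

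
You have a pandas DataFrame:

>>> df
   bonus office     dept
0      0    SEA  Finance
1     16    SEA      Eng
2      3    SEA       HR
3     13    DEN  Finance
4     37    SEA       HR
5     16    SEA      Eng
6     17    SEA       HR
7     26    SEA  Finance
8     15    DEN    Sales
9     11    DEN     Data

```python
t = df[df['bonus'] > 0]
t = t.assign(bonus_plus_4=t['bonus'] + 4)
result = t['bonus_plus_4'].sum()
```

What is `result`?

190

filter rows where bonus > 0:
   bonus office     dept
1     16    SEA      Eng
2      3    SEA       HR
3     13    DEN  Finance
4     37    SEA       HR
5     16    SEA      Eng
6     17    SEA       HR
7     26    SEA  Finance
8     15    DEN    Sales
9     11    DEN     Data
add column bonus_plus_4 = t['bonus'] + 4:
   bonus office     dept  bonus_plus_4
1     16    SEA      Eng            20
2      3    SEA       HR             7
3     13    DEN  Finance            17
4     37    SEA       HR            41
5     16    SEA      Eng            20
6     17    SEA       HR            21
7     26    SEA  Finance            30
8     15    DEN    Sales            19
9     11    DEN     Data            15
Hence 190.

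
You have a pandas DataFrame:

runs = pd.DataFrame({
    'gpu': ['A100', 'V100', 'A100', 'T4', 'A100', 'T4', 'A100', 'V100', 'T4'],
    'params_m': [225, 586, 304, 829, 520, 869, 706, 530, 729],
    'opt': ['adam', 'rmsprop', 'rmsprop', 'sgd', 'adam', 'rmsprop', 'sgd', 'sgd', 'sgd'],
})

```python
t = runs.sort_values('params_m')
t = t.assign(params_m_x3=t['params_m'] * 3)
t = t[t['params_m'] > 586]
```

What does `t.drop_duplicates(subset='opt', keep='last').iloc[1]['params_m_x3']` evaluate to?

2607

sort by params_m:
    gpu  params_m      opt
0  A100       225     adam
2  A100       304  rmsprop
4  A100       520     adam
7  V100       530      sgd
1  V100       586  rmsprop
6  A100       706      sgd
8    T4       729      sgd
3    T4       829      sgd
5    T4       869  rmsprop
add column params_m_x3 = t['params_m'] * 3:
    gpu  params_m      opt  params_m_x3
0  A100       225     adam          675
2  A100       304  rmsprop          912
4  A100       520     adam         1560
7  V100       530      sgd         1590
1  V100       586  rmsprop         1758
6  A100       706      sgd         2118
8    T4       729      sgd         2187
3    T4       829      sgd         2487
5    T4       869  rmsprop         2607
filter rows where params_m > 586:
    gpu  params_m      opt  params_m_x3
6  A100       706      sgd         2118
8    T4       729      sgd         2187
3    T4       829      sgd         2487
5    T4       869  rmsprop         2607
drop duplicate opt (keep=last):
  gpu  params_m      opt  params_m_x3
3  T4       829      sgd         2487
5  T4       869  rmsprop         2607
Taking the value at position 1, column 'params_m_x3' gives 2607.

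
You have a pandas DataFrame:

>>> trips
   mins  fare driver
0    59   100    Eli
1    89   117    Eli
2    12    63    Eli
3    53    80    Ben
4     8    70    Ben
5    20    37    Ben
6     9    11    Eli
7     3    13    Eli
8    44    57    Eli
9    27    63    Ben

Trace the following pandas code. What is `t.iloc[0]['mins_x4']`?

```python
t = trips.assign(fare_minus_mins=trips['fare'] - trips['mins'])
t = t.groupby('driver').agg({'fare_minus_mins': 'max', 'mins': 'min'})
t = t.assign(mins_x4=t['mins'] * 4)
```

add column fare_minus_mins = trips['fare'] - trips['mins']:
   mins  fare driver  fare_minus_mins
0    59   100    Eli               41
1    89   117    Eli               28
2    12    63    Eli               51
3    53    80    Ben               27
4     8    70    Ben               62
5    20    37    Ben               17
6     9    11    Eli                2
7     3    13    Eli               10
8    44    57    Eli               13
9    27    63    Ben               36
group by driver: max(fare_minus_mins), min(mins):
        fare_minus_mins  mins
driver                       
Ben                  62     8
Eli                  51     3
add column mins_x4 = t['mins'] * 4:
        fare_minus_mins  mins  mins_x4
driver                                
Ben                  62     8       32
Eli                  51     3       12

32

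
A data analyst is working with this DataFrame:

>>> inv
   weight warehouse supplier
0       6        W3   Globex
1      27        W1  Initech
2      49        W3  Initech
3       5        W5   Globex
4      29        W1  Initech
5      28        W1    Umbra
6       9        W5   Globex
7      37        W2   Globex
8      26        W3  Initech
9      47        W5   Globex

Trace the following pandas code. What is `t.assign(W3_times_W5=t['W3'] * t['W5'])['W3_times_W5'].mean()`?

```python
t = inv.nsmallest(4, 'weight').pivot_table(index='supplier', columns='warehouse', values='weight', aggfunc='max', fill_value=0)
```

take 4 rows with smallest weight:
   weight warehouse supplier
3       5        W5   Globex
0       6        W3   Globex
6       9        W5   Globex
8      26        W3  Initech
pivot: rows=supplier, cols=warehouse, max(weight):
warehouse  W3  W5
supplier         
Globex      6   9
Initech    26   0
add column W3_times_W5 = t['W3'] * t['W5']:
warehouse  W3  W5  W3_times_W5
supplier                      
Globex      6   9           54
Initech    26   0            0

27.0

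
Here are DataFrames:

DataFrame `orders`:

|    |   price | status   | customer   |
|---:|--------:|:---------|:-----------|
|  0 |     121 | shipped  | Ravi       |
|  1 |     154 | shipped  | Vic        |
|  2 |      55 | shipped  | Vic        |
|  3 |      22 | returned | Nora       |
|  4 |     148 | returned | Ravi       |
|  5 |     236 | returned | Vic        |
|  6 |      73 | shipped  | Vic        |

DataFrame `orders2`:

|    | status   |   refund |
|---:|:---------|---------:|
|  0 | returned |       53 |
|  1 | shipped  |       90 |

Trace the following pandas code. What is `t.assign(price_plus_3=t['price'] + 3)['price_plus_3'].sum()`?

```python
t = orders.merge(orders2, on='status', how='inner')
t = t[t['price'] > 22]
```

805

merge on 'status' (how='inner') → 7 rows:
   price    status customer  refund
0    121   shipped     Ravi      90
1    154   shipped      Vic      90
2     55   shipped      Vic      90
3     22  returned     Nora      53
4    148  returned     Ravi      53
5    236  returned      Vic      53
6     73   shipped      Vic      90
filter rows where price > 22:
   price    status customer  refund
0    121   shipped     Ravi      90
1    154   shipped      Vic      90
2     55   shipped      Vic      90
4    148  returned     Ravi      53
5    236  returned      Vic      53
6     73   shipped      Vic      90
add column price_plus_3 = t['price'] + 3:
   price    status customer  refund  price_plus_3
0    121   shipped     Ravi      90           124
1    154   shipped      Vic      90           157
2     55   shipped      Vic      90            58
4    148  returned     Ravi      53           151
5    236  returned      Vic      53           239
6     73   shipped      Vic      90            76
sum of column 'price_plus_3' → 805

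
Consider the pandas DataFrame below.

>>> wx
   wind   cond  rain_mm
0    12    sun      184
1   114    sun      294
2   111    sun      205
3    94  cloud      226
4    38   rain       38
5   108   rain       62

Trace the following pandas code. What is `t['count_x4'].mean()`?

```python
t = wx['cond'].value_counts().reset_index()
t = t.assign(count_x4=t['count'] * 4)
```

value_counts of cond:
cond
sun      3
rain     2
cloud    1
Name: count, dtype: int64
reset_index():
    cond  count
0    sun      3
1   rain      2
2  cloud      1
add column count_x4 = t['count'] * 4:
    cond  count  count_x4
0    sun      3        12
1   rain      2         8
2  cloud      1         4
So mean() = 8.0.

8.0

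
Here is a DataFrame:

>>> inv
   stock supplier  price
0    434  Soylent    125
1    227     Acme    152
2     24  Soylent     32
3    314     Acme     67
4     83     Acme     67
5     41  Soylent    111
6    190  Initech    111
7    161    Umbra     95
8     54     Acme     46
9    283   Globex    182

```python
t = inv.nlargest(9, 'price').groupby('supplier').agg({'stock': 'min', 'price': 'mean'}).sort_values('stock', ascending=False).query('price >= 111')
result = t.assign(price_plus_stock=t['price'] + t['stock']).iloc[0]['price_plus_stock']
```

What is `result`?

465.0

take 9 rows with largest price:
   stock supplier  price
9    283   Globex    182
1    227     Acme    152
0    434  Soylent    125
5     41  Soylent    111
6    190  Initech    111
7    161    Umbra     95
3    314     Acme     67
4     83     Acme     67
8     54     Acme     46
group by supplier: min(stock), mean(price):
          stock  price
supplier              
Acme         54   83.0
Globex      283  182.0
Initech     190  111.0
Soylent      41  118.0
Umbra       161   95.0
sort by stock descending:
          stock  price
supplier              
Globex      283  182.0
Initech     190  111.0
Umbra       161   95.0
Acme         54   83.0
Soylent      41  118.0
filter rows where price >= 111:
          stock  price
supplier              
Globex      283  182.0
Initech     190  111.0
Soylent      41  118.0
add column price_plus_stock = t['price'] + t['stock']:
          stock  price  price_plus_stock
supplier                                
Globex      283  182.0             465.0
Initech     190  111.0             301.0
Soylent      41  118.0             159.0
Taking the value at position 0, column 'price_plus_stock' gives 465.0.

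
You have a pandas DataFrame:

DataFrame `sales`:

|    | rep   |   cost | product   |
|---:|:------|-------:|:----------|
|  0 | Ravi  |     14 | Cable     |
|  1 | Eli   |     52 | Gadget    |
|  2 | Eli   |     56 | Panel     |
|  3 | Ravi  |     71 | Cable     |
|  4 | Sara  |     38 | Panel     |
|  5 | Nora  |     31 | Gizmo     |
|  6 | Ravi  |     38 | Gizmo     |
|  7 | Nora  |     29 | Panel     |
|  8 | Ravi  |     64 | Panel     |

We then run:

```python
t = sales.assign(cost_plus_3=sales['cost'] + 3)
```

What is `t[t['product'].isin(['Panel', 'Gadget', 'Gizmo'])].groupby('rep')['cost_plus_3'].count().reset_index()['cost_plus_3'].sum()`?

7

add column cost_plus_3 = sales['cost'] + 3:
    rep  cost product  cost_plus_3
0  Ravi    14   Cable           17
1   Eli    52  Gadget           55
2   Eli    56   Panel           59
3  Ravi    71   Cable           74
4  Sara    38   Panel           41
5  Nora    31   Gizmo           34
6  Ravi    38   Gizmo           41
7  Nora    29   Panel           32
8  Ravi    64   Panel           67
filter rows where product in ['Panel', 'Gadget', 'Gizmo']:
    rep  cost product  cost_plus_3
1   Eli    52  Gadget           55
2   Eli    56   Panel           59
4  Sara    38   Panel           41
5  Nora    31   Gizmo           34
6  Ravi    38   Gizmo           41
7  Nora    29   Panel           32
8  Ravi    64   Panel           67
group by rep, count of cost_plus_3:
rep
Eli     2
Nora    2
Ravi    2
Sara    1
Name: cost_plus_3, dtype: int64
reset_index():
    rep  cost_plus_3
0   Eli            2
1  Nora            2
2  Ravi            2
3  Sara            1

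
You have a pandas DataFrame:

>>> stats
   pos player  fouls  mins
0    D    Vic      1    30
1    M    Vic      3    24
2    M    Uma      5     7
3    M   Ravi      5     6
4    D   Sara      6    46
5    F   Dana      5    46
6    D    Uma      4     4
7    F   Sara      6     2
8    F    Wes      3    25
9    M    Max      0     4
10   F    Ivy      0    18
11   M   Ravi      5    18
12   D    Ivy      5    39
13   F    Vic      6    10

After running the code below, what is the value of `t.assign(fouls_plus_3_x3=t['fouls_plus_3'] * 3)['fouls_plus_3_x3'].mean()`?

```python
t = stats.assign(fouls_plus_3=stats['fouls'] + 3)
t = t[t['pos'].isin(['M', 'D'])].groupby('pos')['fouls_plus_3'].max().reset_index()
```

add column fouls_plus_3 = stats['fouls'] + 3:
   pos player  fouls  mins  fouls_plus_3
0    D    Vic      1    30             4
1    M    Vic      3    24             6
2    M    Uma      5     7             8
3    M   Ravi      5     6             8
4    D   Sara      6    46             9
5    F   Dana      5    46             8
6    D    Uma      4     4             7
7    F   Sara      6     2             9
8    F    Wes      3    25             6
9    M    Max      0     4             3
10   F    Ivy      0    18             3
11   M   Ravi      5    18             8
12   D    Ivy      5    39             8
13   F    Vic      6    10             9
filter rows where pos in ['M', 'D']:
   pos player  fouls  mins  fouls_plus_3
0    D    Vic      1    30             4
1    M    Vic      3    24             6
2    M    Uma      5     7             8
3    M   Ravi      5     6             8
4    D   Sara      6    46             9
6    D    Uma      4     4             7
9    M    Max      0     4             3
11   M   Ravi      5    18             8
12   D    Ivy      5    39             8
group by pos, max of fouls_plus_3:
pos
D    9
M    8
Name: fouls_plus_3, dtype: int64
reset_index():
  pos  fouls_plus_3
0   D             9
1   M             8
add column fouls_plus_3_x3 = t['fouls_plus_3'] * 3:
  pos  fouls_plus_3  fouls_plus_3_x3
0   D             9               27
1   M             8               24

25.5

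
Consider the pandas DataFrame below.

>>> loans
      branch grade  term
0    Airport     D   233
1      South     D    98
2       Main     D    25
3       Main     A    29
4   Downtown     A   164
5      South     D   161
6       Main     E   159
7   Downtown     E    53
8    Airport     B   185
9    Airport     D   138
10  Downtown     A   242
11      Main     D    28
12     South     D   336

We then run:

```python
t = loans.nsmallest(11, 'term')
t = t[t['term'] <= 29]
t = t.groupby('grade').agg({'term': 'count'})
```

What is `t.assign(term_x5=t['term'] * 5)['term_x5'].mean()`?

7.5

take 11 rows with smallest term:
      branch grade  term
2       Main     D    25
11      Main     D    28
3       Main     A    29
7   Downtown     E    53
1      South     D    98
9    Airport     D   138
6       Main     E   159
5      South     D   161
4   Downtown     A   164
8    Airport     B   185
0    Airport     D   233
filter rows where term <= 29:
   branch grade  term
2    Main     D    25
11   Main     D    28
3    Main     A    29
group by grade, count of term:
       term
grade      
A         1
D         2
add column term_x5 = t['term'] * 5:
       term  term_x5
grade               
A         1        5
D         2       10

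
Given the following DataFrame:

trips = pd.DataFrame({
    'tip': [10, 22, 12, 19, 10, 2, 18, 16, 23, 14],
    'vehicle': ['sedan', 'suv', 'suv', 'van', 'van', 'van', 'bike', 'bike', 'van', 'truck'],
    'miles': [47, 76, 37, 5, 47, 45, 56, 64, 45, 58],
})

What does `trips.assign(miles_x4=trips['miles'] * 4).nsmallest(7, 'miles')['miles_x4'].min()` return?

20

add column miles_x4 = trips['miles'] * 4:
   tip vehicle  miles  miles_x4
0   10   sedan     47       188
1   22     suv     76       304
2   12     suv     37       148
3   19     van      5        20
4   10     van     47       188
5    2     van     45       180
6   18    bike     56       224
7   16    bike     64       256
8   23     van     45       180
9   14   truck     58       232
take 7 rows with smallest miles:
   tip vehicle  miles  miles_x4
3   19     van      5        20
2   12     suv     37       148
5    2     van     45       180
8   23     van     45       180
0   10   sedan     47       188
4   10     van     47       188
6   18    bike     56       224
Finally, min of column 'miles_x4' = 20.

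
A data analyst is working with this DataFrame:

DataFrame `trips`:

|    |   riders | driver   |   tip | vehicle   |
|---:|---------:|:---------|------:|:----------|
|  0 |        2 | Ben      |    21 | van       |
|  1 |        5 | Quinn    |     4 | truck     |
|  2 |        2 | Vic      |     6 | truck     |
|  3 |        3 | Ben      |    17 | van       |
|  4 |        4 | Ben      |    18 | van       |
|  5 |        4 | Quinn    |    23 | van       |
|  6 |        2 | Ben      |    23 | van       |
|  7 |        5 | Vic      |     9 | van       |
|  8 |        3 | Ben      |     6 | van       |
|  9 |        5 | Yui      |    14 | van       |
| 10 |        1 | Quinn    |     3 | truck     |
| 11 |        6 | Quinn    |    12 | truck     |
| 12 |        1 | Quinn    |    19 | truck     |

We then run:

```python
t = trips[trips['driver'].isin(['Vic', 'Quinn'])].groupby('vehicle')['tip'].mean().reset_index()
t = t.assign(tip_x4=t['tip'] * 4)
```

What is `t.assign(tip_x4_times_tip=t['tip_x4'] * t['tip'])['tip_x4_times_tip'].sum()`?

1333.76

filter rows where driver in ['Vic', 'Quinn']:
    riders driver  tip vehicle
1        5  Quinn    4   truck
2        2    Vic    6   truck
5        4  Quinn   23     van
7        5    Vic    9     van
10       1  Quinn    3   truck
11       6  Quinn   12   truck
12       1  Quinn   19   truck
group by vehicle, mean of tip:
vehicle
truck     8.8
van      16.0
Name: tip, dtype: float64
reset_index():
  vehicle   tip
0   truck   8.8
1     van  16.0
add column tip_x4 = t['tip'] * 4:
  vehicle   tip  tip_x4
0   truck   8.8    35.2
1     van  16.0    64.0
add column tip_x4_times_tip = t['tip_x4'] * t['tip']:
  vehicle   tip  tip_x4  tip_x4_times_tip
0   truck   8.8    35.2            309.76
1     van  16.0    64.0           1024.00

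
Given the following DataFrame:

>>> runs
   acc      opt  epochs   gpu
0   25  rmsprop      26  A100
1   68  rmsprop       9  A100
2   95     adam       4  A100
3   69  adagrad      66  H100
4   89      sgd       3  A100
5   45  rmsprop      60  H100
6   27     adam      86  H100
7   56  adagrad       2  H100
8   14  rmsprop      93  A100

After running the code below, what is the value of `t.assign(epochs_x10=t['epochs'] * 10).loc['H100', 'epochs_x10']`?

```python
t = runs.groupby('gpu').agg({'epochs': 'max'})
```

860

group by gpu, max of epochs:
      epochs
gpu         
A100      93
H100      86
add column epochs_x10 = t['epochs'] * 10:
      epochs  epochs_x10
gpu                     
A100      93         930
H100      86         860
Finally, value at row 'H100', column 'epochs_x10' = 860.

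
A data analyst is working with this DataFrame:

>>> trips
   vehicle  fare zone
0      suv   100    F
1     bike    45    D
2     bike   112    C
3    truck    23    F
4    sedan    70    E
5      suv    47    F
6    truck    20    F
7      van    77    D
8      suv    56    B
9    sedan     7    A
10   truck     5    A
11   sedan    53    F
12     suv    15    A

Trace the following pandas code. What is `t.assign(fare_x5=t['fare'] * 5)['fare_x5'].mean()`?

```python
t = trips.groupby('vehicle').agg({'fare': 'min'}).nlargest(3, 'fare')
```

group by vehicle, min of fare:
         fare
vehicle      
bike       45
sedan       7
suv        15
truck       5
van        77
take 3 rows with largest fare:
         fare
vehicle      
van        77
bike       45
suv        15
add column fare_x5 = t['fare'] * 5:
         fare  fare_x5
vehicle               
van        77      385
bike       45      225
suv        15       75
So mean() = 228.333333333.

228.333333333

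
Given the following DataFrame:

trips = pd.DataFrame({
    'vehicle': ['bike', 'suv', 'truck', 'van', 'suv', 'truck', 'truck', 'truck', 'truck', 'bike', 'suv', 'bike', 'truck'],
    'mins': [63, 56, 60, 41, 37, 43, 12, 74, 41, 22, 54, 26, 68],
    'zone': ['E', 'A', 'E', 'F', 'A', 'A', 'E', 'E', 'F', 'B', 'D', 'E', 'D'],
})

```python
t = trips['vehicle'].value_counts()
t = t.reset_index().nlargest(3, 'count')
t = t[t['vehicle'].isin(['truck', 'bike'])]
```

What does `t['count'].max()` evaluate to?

value_counts of vehicle:
vehicle
truck    6
bike     3
suv      3
van      1
Name: count, dtype: int64
reset_index():
  vehicle  count
0   truck      6
1    bike      3
2     suv      3
3     van      1
take 3 rows with largest count:
  vehicle  count
0   truck      6
1    bike      3
2     suv      3
filter rows where vehicle in ['truck', 'bike']:
  vehicle  count
0   truck      6
1    bike      3
Finally, max of column 'count' = 6.

6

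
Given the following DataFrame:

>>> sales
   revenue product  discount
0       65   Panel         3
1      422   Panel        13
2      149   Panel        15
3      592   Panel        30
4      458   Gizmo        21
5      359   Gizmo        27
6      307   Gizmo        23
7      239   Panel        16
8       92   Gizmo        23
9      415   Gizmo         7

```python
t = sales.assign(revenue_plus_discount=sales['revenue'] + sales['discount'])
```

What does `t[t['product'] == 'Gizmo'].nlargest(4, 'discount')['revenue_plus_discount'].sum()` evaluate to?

add column revenue_plus_discount = sales['revenue'] + sales['discount']:
   revenue product  discount  revenue_plus_discount
0       65   Panel         3                     68
1      422   Panel        13                    435
2      149   Panel        15                    164
3      592   Panel        30                    622
4      458   Gizmo        21                    479
5      359   Gizmo        27                    386
6      307   Gizmo        23                    330
7      239   Panel        16                    255
8       92   Gizmo        23                    115
9      415   Gizmo         7                    422
filter rows where product == 'Gizmo':
   revenue product  discount  revenue_plus_discount
4      458   Gizmo        21                    479
5      359   Gizmo        27                    386
6      307   Gizmo        23                    330
8       92   Gizmo        23                    115
9      415   Gizmo         7                    422
take 4 rows with largest discount:
   revenue product  discount  revenue_plus_discount
5      359   Gizmo        27                    386
6      307   Gizmo        23                    330
8       92   Gizmo        23                    115
4      458   Gizmo        21                    479
Finally, sum of column 'revenue_plus_discount' = 1310.

1310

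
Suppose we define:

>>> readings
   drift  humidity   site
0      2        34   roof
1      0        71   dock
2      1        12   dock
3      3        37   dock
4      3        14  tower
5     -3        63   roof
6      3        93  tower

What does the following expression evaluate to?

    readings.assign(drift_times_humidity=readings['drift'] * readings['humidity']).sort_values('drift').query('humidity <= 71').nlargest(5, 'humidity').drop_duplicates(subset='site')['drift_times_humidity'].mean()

-49.0

add column drift_times_humidity = readings['drift'] * readings['humidity']:
   drift  humidity   site  drift_times_humidity
0      2        34   roof                    68
1      0        71   dock                     0
2      1        12   dock                    12
3      3        37   dock                   111
4      3        14  tower                    42
5     -3        63   roof                  -189
6      3        93  tower                   279
sort by drift:
   drift  humidity   site  drift_times_humidity
5     -3        63   roof                  -189
1      0        71   dock                     0
2      1        12   dock                    12
0      2        34   roof                    68
3      3        37   dock                   111
4      3        14  tower                    42
6      3        93  tower                   279
filter rows where humidity <= 71:
   drift  humidity   site  drift_times_humidity
5     -3        63   roof                  -189
1      0        71   dock                     0
2      1        12   dock                    12
0      2        34   roof                    68
3      3        37   dock                   111
4      3        14  tower                    42
take 5 rows with largest humidity:
   drift  humidity   site  drift_times_humidity
1      0        71   dock                     0
5     -3        63   roof                  -189
3      3        37   dock                   111
0      2        34   roof                    68
4      3        14  tower                    42
drop duplicate site (keep=first):
   drift  humidity   site  drift_times_humidity
1      0        71   dock                     0
5     -3        63   roof                  -189
4      3        14  tower                    42
Finally, mean of column 'drift_times_humidity' = -49.0.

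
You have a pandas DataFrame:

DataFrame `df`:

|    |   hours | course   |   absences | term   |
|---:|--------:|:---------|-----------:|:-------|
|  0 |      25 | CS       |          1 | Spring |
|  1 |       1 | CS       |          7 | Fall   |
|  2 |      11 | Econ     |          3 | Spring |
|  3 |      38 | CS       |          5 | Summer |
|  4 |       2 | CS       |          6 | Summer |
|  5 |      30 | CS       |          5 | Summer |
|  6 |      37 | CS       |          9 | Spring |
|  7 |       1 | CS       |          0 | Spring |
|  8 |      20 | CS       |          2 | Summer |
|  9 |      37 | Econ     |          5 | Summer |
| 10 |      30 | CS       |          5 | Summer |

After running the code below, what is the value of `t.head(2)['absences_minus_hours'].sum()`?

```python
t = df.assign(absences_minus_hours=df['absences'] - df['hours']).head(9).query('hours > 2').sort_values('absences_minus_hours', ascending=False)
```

-26

add column absences_minus_hours = df['absences'] - df['hours']:
    hours course  absences    term  absences_minus_hours
0      25     CS         1  Spring                   -24
1       1     CS         7    Fall                     6
2      11   Econ         3  Spring                    -8
3      38     CS         5  Summer                   -33
4       2     CS         6  Summer                     4
5      30     CS         5  Summer                   -25
6      37     CS         9  Spring                   -28
7       1     CS         0  Spring                    -1
8      20     CS         2  Summer                   -18
9      37   Econ         5  Summer                   -32
10     30     CS         5  Summer                   -25
take first 9 rows:
   hours course  absences    term  absences_minus_hours
0     25     CS         1  Spring                   -24
1      1     CS         7    Fall                     6
2     11   Econ         3  Spring                    -8
3     38     CS         5  Summer                   -33
4      2     CS         6  Summer                     4
5     30     CS         5  Summer                   -25
6     37     CS         9  Spring                   -28
7      1     CS         0  Spring                    -1
8     20     CS         2  Summer                   -18
filter rows where hours > 2:
   hours course  absences    term  absences_minus_hours
0     25     CS         1  Spring                   -24
2     11   Econ         3  Spring                    -8
3     38     CS         5  Summer                   -33
5     30     CS         5  Summer                   -25
6     37     CS         9  Spring                   -28
8     20     CS         2  Summer                   -18
sort by absences_minus_hours descending:
   hours course  absences    term  absences_minus_hours
2     11   Econ         3  Spring                    -8
8     20     CS         2  Summer                   -18
0     25     CS         1  Spring                   -24
5     30     CS         5  Summer                   -25
6     37     CS         9  Spring                   -28
3     38     CS         5  Summer                   -33
take first 2 rows:
   hours course  absences    term  absences_minus_hours
2     11   Econ         3  Spring                    -8
8     20     CS         2  Summer                   -18
Then the sum of column 'absences_minus_hours': -26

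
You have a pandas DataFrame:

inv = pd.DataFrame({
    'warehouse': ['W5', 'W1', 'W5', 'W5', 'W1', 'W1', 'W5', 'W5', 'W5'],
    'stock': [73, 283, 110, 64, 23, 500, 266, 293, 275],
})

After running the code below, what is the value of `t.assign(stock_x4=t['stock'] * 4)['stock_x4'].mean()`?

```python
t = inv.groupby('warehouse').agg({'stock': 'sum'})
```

group by warehouse, sum of stock:
           stock
warehouse       
W1           806
W5          1081
add column stock_x4 = t['stock'] * 4:
           stock  stock_x4
warehouse                 
W1           806      3224
W5          1081      4324

3774.0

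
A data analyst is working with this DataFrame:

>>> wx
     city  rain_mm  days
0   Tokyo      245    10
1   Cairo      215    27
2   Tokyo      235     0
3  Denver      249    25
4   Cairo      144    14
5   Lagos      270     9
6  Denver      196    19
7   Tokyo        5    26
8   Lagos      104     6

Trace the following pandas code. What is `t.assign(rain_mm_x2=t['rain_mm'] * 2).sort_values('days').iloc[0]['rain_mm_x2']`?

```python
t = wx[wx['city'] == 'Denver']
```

392

filter rows where city == 'Denver':
     city  rain_mm  days
3  Denver      249    25
6  Denver      196    19
add column rain_mm_x2 = t['rain_mm'] * 2:
     city  rain_mm  days  rain_mm_x2
3  Denver      249    25         498
6  Denver      196    19         392
sort by days:
     city  rain_mm  days  rain_mm_x2
6  Denver      196    19         392
3  Denver      249    25         498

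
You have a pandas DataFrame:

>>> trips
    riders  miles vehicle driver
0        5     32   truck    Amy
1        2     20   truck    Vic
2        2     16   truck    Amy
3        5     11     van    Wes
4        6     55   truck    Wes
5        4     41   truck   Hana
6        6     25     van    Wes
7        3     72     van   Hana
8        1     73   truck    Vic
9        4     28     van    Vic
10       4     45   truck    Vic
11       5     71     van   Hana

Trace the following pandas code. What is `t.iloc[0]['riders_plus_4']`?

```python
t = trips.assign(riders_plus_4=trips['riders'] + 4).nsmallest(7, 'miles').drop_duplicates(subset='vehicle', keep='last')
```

add column riders_plus_4 = trips['riders'] + 4:
    riders  miles vehicle driver  riders_plus_4
0        5     32   truck    Amy              9
1        2     20   truck    Vic              6
2        2     16   truck    Amy              6
3        5     11     van    Wes              9
4        6     55   truck    Wes             10
5        4     41   truck   Hana              8
6        6     25     van    Wes             10
7        3     72     van   Hana              7
8        1     73   truck    Vic              5
9        4     28     van    Vic              8
10       4     45   truck    Vic              8
11       5     71     van   Hana              9
take 7 rows with smallest miles:
   riders  miles vehicle driver  riders_plus_4
3       5     11     van    Wes              9
2       2     16   truck    Amy              6
1       2     20   truck    Vic              6
6       6     25     van    Wes             10
9       4     28     van    Vic              8
0       5     32   truck    Amy              9
5       4     41   truck   Hana              8
drop duplicate vehicle (keep=last):
   riders  miles vehicle driver  riders_plus_4
9       4     28     van    Vic              8
5       4     41   truck   Hana              8
The value at position 0, column 'riders_plus_4' is 8.

8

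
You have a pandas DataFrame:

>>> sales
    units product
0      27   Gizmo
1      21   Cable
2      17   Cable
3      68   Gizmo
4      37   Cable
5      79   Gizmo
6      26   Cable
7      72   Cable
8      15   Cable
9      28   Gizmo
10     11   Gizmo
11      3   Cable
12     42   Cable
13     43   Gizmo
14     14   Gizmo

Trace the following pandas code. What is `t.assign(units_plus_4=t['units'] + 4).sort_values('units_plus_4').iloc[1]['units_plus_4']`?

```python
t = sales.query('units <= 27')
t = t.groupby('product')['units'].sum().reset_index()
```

86

filter rows where units <= 27:
    units product
0      27   Gizmo
1      21   Cable
2      17   Cable
6      26   Cable
8      15   Cable
10     11   Gizmo
11      3   Cable
14     14   Gizmo
group by product, sum of units:
product
Cable    82
Gizmo    52
Name: units, dtype: int64
reset_index():
  product  units
0   Cable     82
1   Gizmo     52
add column units_plus_4 = t['units'] + 4:
  product  units  units_plus_4
0   Cable     82            86
1   Gizmo     52            56
sort by units_plus_4:
  product  units  units_plus_4
1   Gizmo     52            56
0   Cable     82            86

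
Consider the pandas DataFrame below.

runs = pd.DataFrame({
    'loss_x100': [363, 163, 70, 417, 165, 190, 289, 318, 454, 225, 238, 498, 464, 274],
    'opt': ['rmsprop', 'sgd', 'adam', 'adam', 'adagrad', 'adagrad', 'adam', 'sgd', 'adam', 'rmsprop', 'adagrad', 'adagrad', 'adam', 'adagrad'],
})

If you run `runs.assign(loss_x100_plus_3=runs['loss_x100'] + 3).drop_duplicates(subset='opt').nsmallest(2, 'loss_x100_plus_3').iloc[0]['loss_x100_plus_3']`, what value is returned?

73

add column loss_x100_plus_3 = runs['loss_x100'] + 3:
    loss_x100      opt  loss_x100_plus_3
0         363  rmsprop               366
1         163      sgd               166
2          70     adam                73
3         417     adam               420
4         165  adagrad               168
5         190  adagrad               193
6         289     adam               292
7         318      sgd               321
8         454     adam               457
9         225  rmsprop               228
10        238  adagrad               241
11        498  adagrad               501
12        464     adam               467
13        274  adagrad               277
drop duplicate opt (keep=first):
   loss_x100      opt  loss_x100_plus_3
0        363  rmsprop               366
1        163      sgd               166
2         70     adam                73
4        165  adagrad               168
take 2 rows with smallest loss_x100_plus_3:
   loss_x100   opt  loss_x100_plus_3
2         70  adam                73
1        163   sgd               166
Taking the value at position 0, column 'loss_x100_plus_3' gives 73.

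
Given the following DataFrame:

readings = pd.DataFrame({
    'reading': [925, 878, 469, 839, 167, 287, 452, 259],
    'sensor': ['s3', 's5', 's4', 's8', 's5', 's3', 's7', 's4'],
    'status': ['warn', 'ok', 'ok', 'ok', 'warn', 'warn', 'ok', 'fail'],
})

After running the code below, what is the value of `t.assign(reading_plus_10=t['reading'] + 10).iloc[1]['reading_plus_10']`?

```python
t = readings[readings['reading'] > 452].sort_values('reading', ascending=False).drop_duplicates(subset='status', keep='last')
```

479

filter rows where reading > 452:
   reading sensor status
0      925     s3   warn
1      878     s5     ok
2      469     s4     ok
3      839     s8     ok
sort by reading descending:
   reading sensor status
0      925     s3   warn
1      878     s5     ok
3      839     s8     ok
2      469     s4     ok
drop duplicate status (keep=last):
   reading sensor status
0      925     s3   warn
2      469     s4     ok
add column reading_plus_10 = t['reading'] + 10:
   reading sensor status  reading_plus_10
0      925     s3   warn              935
2      469     s4     ok              479
The value at position 1, column 'reading_plus_10' is 479.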